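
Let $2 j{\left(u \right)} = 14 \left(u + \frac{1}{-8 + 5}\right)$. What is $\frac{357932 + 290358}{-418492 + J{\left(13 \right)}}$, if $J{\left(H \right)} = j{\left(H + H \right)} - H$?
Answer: $- \frac{972435}{627488} \approx -1.5497$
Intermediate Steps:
$j{\left(u \right)} = - \frac{7}{3} + 7 u$ ($j{\left(u \right)} = \frac{14 \left(u + \frac{1}{-8 + 5}\right)}{2} = \frac{14 \left(u + \frac{1}{-3}\right)}{2} = \frac{14 \left(u - \frac{1}{3}\right)}{2} = \frac{14 \left(- \frac{1}{3} + u\right)}{2} = \frac{- \frac{14}{3} + 14 u}{2} = - \frac{7}{3} + 7 u$)
$J{\left(H \right)} = - \frac{7}{3} + 13 H$ ($J{\left(H \right)} = \left(- \frac{7}{3} + 7 \left(H + H\right)\right) - H = \left(- \frac{7}{3} + 7 \cdot 2 H\right) - H = \left(- \frac{7}{3} + 14 H\right) - H = - \frac{7}{3} + 13 H$)
$\frac{357932 + 290358}{-418492 + J{\left(13 \right)}} = \frac{357932 + 290358}{-418492 + \left(- \frac{7}{3} + 13 \cdot 13\right)} = \frac{648290}{-418492 + \left(- \frac{7}{3} + 169\right)} = \frac{648290}{-418492 + \frac{500}{3}} = \frac{648290}{- \frac{1254976}{3}} = 648290 \left(- \frac{3}{1254976}\right) = - \frac{972435}{627488}$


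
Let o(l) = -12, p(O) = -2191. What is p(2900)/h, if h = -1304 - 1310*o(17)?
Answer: -2191/14416 ≈ -0.15198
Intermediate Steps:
h = 14416 (h = -1304 - 1310*(-12) = -1304 + 15720 = 14416)
p(2900)/h = -2191/14416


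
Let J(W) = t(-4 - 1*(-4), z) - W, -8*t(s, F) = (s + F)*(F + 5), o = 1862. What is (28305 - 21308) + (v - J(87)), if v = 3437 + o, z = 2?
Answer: 49539/4 ≈ 12385.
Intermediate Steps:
t(s, F) = -(5 + F)*(F + s)/8 (t(s, F) = -(s + F)*(F + 5)/8 = -(F + s)*(5 + F)/8 = -(5 + F)*(F + s)/8)
v = 5299 (v = 3437 + 1862 = 5299)
J(W) = -7/4 - W (J(W) = (-5/8*2 - 5*(-4 - 1*(-4))/8 - 1/8*2**2 - 1/8*2*(-4 - 1*(-4))) - W = (-5/4 - 5*(-4 + 4)/8 - 1/8*4 - 1/8*2*(-4 + 4)) - W = (-5/4 - 5/8*0 - 1/2 - 1/8*2*0) - W = (-5/4 + 0 - 1/2 + 0) - W = -7/4 - W)
(28305 - 21308) + (v - J(87)) = (28305 - 21308) + (5299 - (-7/4 - 1*87)) = 6997 + (5299 - (-7/4 - 87)) = 6997 + (5299 - 1*(-355/4)) = 6997 + (5299 + 355/4) = 6997 + 21551/4 = 49539/4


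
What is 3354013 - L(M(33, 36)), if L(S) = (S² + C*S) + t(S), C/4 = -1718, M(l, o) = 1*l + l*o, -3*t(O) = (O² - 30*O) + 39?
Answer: 10738634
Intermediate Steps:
t(O) = -13 + 10*O - O²/3 (t(O) = -((O² - 30*O) + 39)/3 = -(39 + O² - 30*O)/3 = -13 + 10*O - O²/3)
M(l, o) = l + l*o
C = -6872 (C = 4*(-1718) = -6872)
L(S) = -13 - 6862*S + 2*S²/3 (L(S) = (S² - 6872*S) + (-13 + 10*S - S²/3) = -13 - 6862*S + 2*S²/3)
3354013 - L(M(33, 36)) = 3354013 - (-13 - 226446*(1 + 36) + 2*(33*(1 + 36))²/3) = 3354013 - (-13 - 226446*37 + 2*(33*37)²/3) = 3354013 - (-13 - 6862*1221 + (⅔)*1221²) = 3354013 - (-13 - 8378502 + (⅔)*1490841) = 3354013 - (-13 - 8378502 + 993894) = 3354013 - 1*(-7384621) = 3354013 + 7384621 = 10738634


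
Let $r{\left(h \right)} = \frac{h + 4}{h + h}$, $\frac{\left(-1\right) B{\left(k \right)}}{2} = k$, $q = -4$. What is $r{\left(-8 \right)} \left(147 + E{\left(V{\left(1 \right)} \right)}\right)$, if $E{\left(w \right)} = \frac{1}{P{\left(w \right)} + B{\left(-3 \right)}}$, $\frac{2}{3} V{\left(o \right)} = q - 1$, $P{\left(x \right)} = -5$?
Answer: $37$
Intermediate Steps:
$B{\left(k \right)} = - 2 k$
$r{\left(h \right)} = \frac{4 + h}{2 h}$
$V{\left(o \right)} = - \frac{15}{2}$ ($V{\left(o \right)} = \frac{3 \left(-4 - 1\right)}{2} = \frac{3}{2} \left(-5\right) = - \frac{15}{2}$)
$E{\left(w \right)} = 1$ ($E{\left(w \right)} = \frac{1}{-5 - -6} = \frac{1}{-5 + 6} = 1^{-1} = 1$)
$r{\left(-8 \right)} \left(147 + E{\left(V{\left(1 \right)} \right)}\right) = \frac{4 - 8}{2 \left(-8\right)} \left(147 + 1\right) = \frac{1}{2} \left(- \frac{1}{8}\right) \left(-4\right) 148 = \frac{1}{4} \cdot 148 = 37$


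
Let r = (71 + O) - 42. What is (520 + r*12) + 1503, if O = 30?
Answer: 2731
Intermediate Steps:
r = 59 (r = (71 + 30) - 42 = 101 - 42 = 59)
(520 + r*12) + 1503 = (520 + 59*12) + 1503 = (520 + 708) + 1503 = 1228 + 1503 = 2731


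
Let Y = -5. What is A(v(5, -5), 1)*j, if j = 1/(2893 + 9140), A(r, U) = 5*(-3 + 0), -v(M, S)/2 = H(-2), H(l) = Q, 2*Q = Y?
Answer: -5/4011 ≈ -0.0012466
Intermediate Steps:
Q = -5/2 (Q = (½)*(-5) = -5/2 ≈ -2.5000)
H(l) = -5/2
v(M, S) = 5 (v(M, S) = -2*(-5/2) = 5)
A(r, U) = -15 (A(r, U) = 5*(-3) = -15)
j = 1/12033 ≈ 8.3105e-5
A(v(5, -5), 1)*j = -15*1/12033 = -5/4011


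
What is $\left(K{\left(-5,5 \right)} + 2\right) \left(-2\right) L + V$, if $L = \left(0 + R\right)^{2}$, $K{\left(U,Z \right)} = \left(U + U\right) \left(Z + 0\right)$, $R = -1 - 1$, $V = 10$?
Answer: $394$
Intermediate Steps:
$R = -2$ ($R = -1 - 1 = -2$)
$K{\left(U,Z \right)} = 2 U Z$
$L = 4$ ($L = \left(0 - 2\right)^{2} = \left(-2\right)^{2} = 4$)
$\left(K{\left(-5,5 \right)} + 2\right) \left(-2\right) L + V = \left(2 \left(-5\right) 5 + 2\right) \left(-2\right) 4 + 10 = \left(-50 + 2\right) \left(-2\right) 4 + 10 = \left(-48\right) \left(-2\right) 4 + 10 = 96 \cdot 4 + 10 = 384 + 10 = 394$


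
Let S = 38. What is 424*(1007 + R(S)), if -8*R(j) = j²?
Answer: 350436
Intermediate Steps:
R(j) = -j²/8
424*(1007 + R(S)) = 424*(1007 - ⅛*38²) = 424*(1007 - ⅛*1444) = 424*(1007 - 361/2) = 424*(1653/2) = 350436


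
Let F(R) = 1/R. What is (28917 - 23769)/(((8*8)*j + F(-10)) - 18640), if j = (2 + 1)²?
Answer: -51480/180641 ≈ -0.28499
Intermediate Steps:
j = 9 (j = 3² = 9)
(28917 - 23769)/(((8*8)*j + F(-10)) - 18640) = (28917 - 23769)/(((8*8)*9 + 1/(-10)) - 18640) = 5148/((64*9 - ⅒) - 18640) = 5148/((576 - ⅒) - 18640) = 5148/(5759/10 - 18640) = 5148/(-180641/10) = 5148*(-10/180641) = -51480/180641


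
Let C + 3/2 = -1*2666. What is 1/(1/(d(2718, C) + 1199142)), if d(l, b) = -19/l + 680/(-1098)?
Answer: 66271747159/55266 ≈ 1.1991e+6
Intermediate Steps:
C = -5335/2 (C = -3/2 - 1*2666 = -3/2 - 2666 = -5335/2 ≈ -2667.5)
d(l, b) = -340/549 - 19/l (d(l, b) = -19/l + 680*(-1/1098) = -19/l - 340/549 = -340/549 - 19/l)
1/(1/(d(2718, C) + 1199142)) = 1/(1/((-340/549 - 19/2718) + 1199142)) = 1/(1/(-34613/55266 + 1199142)) = 1/(1/(66271747159/55266)) = 1/(55266/66271747159) = 66271747159/55266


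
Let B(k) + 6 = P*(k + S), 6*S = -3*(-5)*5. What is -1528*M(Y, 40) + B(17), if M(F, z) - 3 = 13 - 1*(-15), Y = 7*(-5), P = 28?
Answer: -46548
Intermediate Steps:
S = 25/2 (S = (-3*(-5)*5)/6 = (15*5)/6 = (⅙)*75 = 25/2 ≈ 12.500)
Y = -35
B(k) = 344 + 28*k (B(k) = -6 + 28*(k + 25/2) = -6 + 28*(25/2 + k) = -6 + (350 + 28*k) = 344 + 28*k)
M(F, z) = 31 (M(F, z) = 3 + (13 - 1*(-15)) = 3 + (13 + 15) = 3 + 28 = 31)
-1528*M(Y, 40) + B(17) = -1528*31 + (344 + 28*17) = -47368 + (344 + 476) = -47368 + 820 = -46548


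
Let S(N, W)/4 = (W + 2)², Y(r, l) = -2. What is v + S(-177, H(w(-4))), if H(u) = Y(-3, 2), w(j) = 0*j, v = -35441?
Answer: -35441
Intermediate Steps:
w(j) = 0
H(u) = -2
S(N, W) = 4*(2 + W)² (S(N, W) = 4*(W + 2)² = 4*(2 + W)²)
v + S(-177, H(w(-4))) = -35441 + 4*(2 - 2)² = -35441 + 4*0² = -35441 + 4*0 = -35441 + 0 = -35441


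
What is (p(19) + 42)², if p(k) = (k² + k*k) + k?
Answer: 613089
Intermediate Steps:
p(k) = k + 2*k² (p(k) = (k² + k²) + k = 2*k² + k = k + 2*k²)
(p(19) + 42)² = (19*(1 + 2*19) + 42)² = (19*(1 + 38) + 42)² = (19*39 + 42)² = (741 + 42)² = 783² = 613089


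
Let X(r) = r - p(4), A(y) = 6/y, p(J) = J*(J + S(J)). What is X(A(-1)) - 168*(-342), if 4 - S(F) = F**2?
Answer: 57482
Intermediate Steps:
S(F) = 4 - F**2
p(J) = J*(4 + J - J**2) (p(J) = J*(J + (4 - J**2)) = J*(4 + J - J**2))
X(r) = 32 + r (X(r) = r - 4*(4 + 4 - 1*4**2) = r - 4*(4 + 4 - 1*16) = r - 4*(4 + 4 - 16) = r - 4*(-8) = r - 1*(-32) = r + 32 = 32 + r)
X(A(-1)) - 168*(-342) = (32 + 6/(-1)) - 168*(-342) = (32 + 6*(-1)) + 57456 = (32 - 6) + 57456 = 26 + 57456 = 57482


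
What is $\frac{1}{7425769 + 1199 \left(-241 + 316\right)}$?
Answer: $\frac{1}{7515694} \approx 1.3305 \cdot 10^{-7}$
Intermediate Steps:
$\frac{1}{7425769 + 1199 \left(-241 + 316\right)} = \frac{1}{7425769 + 1199 \cdot 75} = \frac{1}{7425769 + 89925} = \frac{1}{7515694}$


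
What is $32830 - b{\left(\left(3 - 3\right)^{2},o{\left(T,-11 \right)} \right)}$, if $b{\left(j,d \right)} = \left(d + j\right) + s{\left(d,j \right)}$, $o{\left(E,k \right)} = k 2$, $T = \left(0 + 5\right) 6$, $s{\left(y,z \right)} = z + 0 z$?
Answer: $32852$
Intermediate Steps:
$s{\left(y,z \right)} = z$ ($s{\left(y,z \right)} = z + 0 = z$)
$T = 30$ ($T = 5 \cdot 6 = 30$)
$o{\left(E,k \right)} = 2 k$
$b{\left(j,d \right)} = d + 2 j$ ($b{\left(j,d \right)} = \left(d + j\right) + j = d + 2 j$)
$32830 - b{\left(\left(3 - 3\right)^{2},o{\left(T,-11 \right)} \right)} = 32830 - \left(2 \left(-11\right) + 2 \left(3 - 3\right)^{2}\right) = 32830 - \left(-22 + 2 \cdot 0^{2}\right) = 32830 - \left(-22 + 2 \cdot 0\right) = 32830 - \left(-22 + 0\right) = 32830 - -22 = 32830 + 22 = 32852$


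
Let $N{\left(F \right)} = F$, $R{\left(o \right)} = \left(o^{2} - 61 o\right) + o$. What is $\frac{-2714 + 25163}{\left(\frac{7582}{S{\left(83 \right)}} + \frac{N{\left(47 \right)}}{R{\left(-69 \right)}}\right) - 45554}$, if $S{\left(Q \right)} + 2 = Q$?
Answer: $- \frac{256909563}{520255195} \approx -0.49381$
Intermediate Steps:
$R{\left(o \right)} = o^{2} - 60 o$
$S{\left(Q \right)} = -2 + Q$
$\frac{-2714 + 25163}{\left(\frac{7582}{S{\left(83 \right)}} + \frac{N{\left(47 \right)}}{R{\left(-69 \right)}}\right) - 45554} = \frac{-2714 + 25163}{\left(\frac{7582}{-2 + 83} + \frac{47}{\left(-69\right) \left(-60 - 69\right)}\right) - 45554} = \frac{22449}{\left(\frac{7582}{81} + \frac{47}{\left(-69\right) \left(-129\right)}\right) - 45554} = \frac{22449}{\left(7582 \cdot \frac{1}{81} + \frac{47}{8901}\right) - 45554} = \frac{22449}{\left(\frac{7582}{81} + 47 \cdot \frac{1}{8901}\right) - 45554} = \frac{22449}{\left(\frac{7582}{81} + \frac{47}{8901}\right) - 45554} = \frac{22449}{\frac{7499021}{80109} - 45554} = \frac{22449}{- \frac{3641786365}{80109}} = 22449 \left(- \frac{80109}{3641786365}\right) = - \frac{256909563}{520255195}$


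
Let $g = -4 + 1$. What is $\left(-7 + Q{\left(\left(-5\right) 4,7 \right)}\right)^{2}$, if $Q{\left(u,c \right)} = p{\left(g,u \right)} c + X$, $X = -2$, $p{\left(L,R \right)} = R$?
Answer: $22201$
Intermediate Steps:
$g = -3$
$Q{\left(u,c \right)} = -2 + c u$ ($Q{\left(u,c \right)} = u c - 2 = c u - 2 = -2 + c u$)
$\left(-7 + Q{\left(\left(-5\right) 4,7 \right)}\right)^{2} = \left(-7 + \left(-2 + 7 \left(\left(-5\right) 4\right)\right)\right)^{2} = \left(-7 + \left(-2 + 7 \left(-20\right)\right)\right)^{2} = \left(-7 - 142\right)^{2} = \left(-149\right)^{2} = 22201$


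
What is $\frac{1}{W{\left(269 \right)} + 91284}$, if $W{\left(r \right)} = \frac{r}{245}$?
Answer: $\frac{245}{22364849} \approx 1.0955 \cdot 10^{-5}$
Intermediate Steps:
$W{\left(r \right)} = \frac{r}{245}$ ($W{\left(r \right)} = r \frac{1}{245} = \frac{r}{245}$)
$\frac{1}{W{\left(269 \right)} + 91284} = \frac{1}{\frac{1}{245} \cdot 269 + 91284} = \frac{1}{\frac{269}{245} + 91284} = \frac{1}{\frac{22364849}{245}} = \frac{245}{22364849}$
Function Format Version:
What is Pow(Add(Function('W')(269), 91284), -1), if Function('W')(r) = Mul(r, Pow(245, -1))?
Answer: Rational(245, 22364849) ≈ 1.0955e-5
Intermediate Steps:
Function('W')(r) = Mul(Rational(1, 245), r) (Function('W')(r) = Mul(r, Rational(1, 245)) = Mul(Rational(1, 245), r))
Pow(Add(Function('W')(269), 91284), -1) = Pow(Add(Mul(Rational(1, 245), 269), 91284), -1) = Pow(Add(Rational(269, 245), 91284), -1) = Pow(Rational(22364849, 245), -1) = Rational(245, 22364849)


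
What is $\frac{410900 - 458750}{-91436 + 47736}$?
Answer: $\frac{957}{874} \approx 1.095$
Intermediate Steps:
$\frac{410900 - 458750}{-91436 + 47736} = - \frac{47850}{-43700} = \left(-47850\right) \left(- \frac{1}{43700}\right) = \frac{957}{874}$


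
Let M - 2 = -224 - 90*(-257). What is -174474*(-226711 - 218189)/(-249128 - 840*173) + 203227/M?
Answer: -111132411057319/564750924 ≈ -1.9678e+5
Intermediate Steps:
M = 22908 (M = 2 + (-224 - 90*(-257)) = 2 + (-224 + 23130) = 2 + 22906 = 22908)
-174474*(-226711 - 218189)/(-249128 - 840*173) + 203227/M = -174474*(-226711 - 218189)/(-249128 - 840*173) + 203227/22908 = -174474*(-444900/(-249128 - 145320)) + 203227*(1/22908) = -174474/((-394448*(-1/444900))) + 203227/22908 = -174474/98612/111225 + 203227/22908 = -174474*111225/98612 + 203227/22908 = -9702935325/49306 + 203227/22908 = -111132411057319/564750924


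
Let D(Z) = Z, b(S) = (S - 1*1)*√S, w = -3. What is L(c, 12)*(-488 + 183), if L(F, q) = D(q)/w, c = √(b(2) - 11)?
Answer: 1220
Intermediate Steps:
b(S) = √S*(-1 + S) (b(S) = (S - 1)*√S = (-1 + S)*√S = √S*(-1 + S))
c = √(-11 + √2) (c = √(√2*(-1 + 2) - 11) = √(√2*1 - 11) = √(√2 - 11) = √(-11 + √2) ≈ 3.0961*I)
L(F, q) = -q/3 (L(F, q) = q/(-3) = q*(-⅓) = -q/3)
L(c, 12)*(-488 + 183) = (-⅓*12)*(-488 + 183) = -4*(-305) = 1220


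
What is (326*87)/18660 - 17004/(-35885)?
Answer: 44502167/22320470 ≈ 1.9938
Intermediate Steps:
(326*87)/18660 - 17004/(-35885) = 28362*(1/18660) - 17004*(-1/35885) = 4727/3110 + 17004/35885 = 44502167/22320470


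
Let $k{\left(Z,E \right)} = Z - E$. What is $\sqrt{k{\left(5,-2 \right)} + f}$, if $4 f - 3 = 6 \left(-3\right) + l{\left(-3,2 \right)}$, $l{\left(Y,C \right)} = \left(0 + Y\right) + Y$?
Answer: $\frac{\sqrt{7}}{2} \approx 1.3229$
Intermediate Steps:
$l{\left(Y,C \right)} = 2 Y$ ($l{\left(Y,C \right)} = Y + Y = 2 Y$)
$f = - \frac{21}{4}$ ($f = \frac{3}{4} + \frac{6 \left(-3\right) + 2 \left(-3\right)}{4} = \frac{3}{4} + \frac{-18 - 6}{4} = \frac{3}{4} + \frac{1}{4} \left(-24\right) = \frac{3}{4} - 6 = - \frac{21}{4} \approx -5.25$)
$\sqrt{k{\left(5,-2 \right)} + f} = \sqrt{\left(5 - -2\right) - \frac{21}{4}} = \sqrt{\left(5 + 2\right) - \frac{21}{4}} = \sqrt{7 - \frac{21}{4}} = \sqrt{\frac{7}{4}} = \frac{\sqrt{7}}{2}$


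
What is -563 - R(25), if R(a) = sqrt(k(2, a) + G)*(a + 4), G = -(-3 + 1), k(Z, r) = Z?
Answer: -621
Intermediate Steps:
G = 2 (G = -1*(-2) = 2)
R(a) = 8 + 2*a (R(a) = sqrt(2 + 2)*(a + 4) = sqrt(4)*(4 + a) = 2*(4 + a) = 8 + 2*a)
-563 - R(25) = -563 - (8 + 2*25) = -563 - (8 + 50) = -563 - 1*58 = -563 - 58 = -621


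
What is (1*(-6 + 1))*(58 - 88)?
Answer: 150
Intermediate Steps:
(1*(-6 + 1))*(58 - 88) = (1*(-5))*(-30) = -5*(-30) = 150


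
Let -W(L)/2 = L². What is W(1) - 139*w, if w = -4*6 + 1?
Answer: 3195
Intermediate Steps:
w = -23 (w = -24 + 1 = -23)
W(L) = -2*L²
W(1) - 139*w = -2*1² - 139*(-23) = -2*1 + 3197 = -2 + 3197 = 3195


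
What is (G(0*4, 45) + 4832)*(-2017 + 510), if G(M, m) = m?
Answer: -7349639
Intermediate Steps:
(G(0*4, 45) + 4832)*(-2017 + 510) = (45 + 4832)*(-2017 + 510) = 4877*(-1507) = -7349639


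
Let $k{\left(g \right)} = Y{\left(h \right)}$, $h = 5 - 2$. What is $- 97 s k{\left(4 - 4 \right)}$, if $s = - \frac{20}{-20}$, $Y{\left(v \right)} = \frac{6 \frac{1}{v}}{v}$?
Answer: $- \frac{194}{3} \approx -64.667$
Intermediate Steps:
$h = 3$
$Y{\left(v \right)} = \frac{6}{v^{2}}$
$k{\left(g \right)} = \frac{2}{3}$ ($k{\left(g \right)} = \frac{6}{9} = 6 \cdot \frac{1}{9} = \frac{2}{3}$)
$s = 1$ ($s = \left(-20\right) \left(- \frac{1}{20}\right) = 1$)
$- 97 s k{\left(4 - 4 \right)} = \left(-97\right) 1 \cdot \frac{2}{3} = \left(-97\right) \frac{2}{3} = - \frac{194}{3}$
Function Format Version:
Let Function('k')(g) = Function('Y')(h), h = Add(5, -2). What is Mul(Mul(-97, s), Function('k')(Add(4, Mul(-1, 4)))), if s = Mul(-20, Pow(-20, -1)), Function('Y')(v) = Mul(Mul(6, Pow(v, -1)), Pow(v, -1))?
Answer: Rational(-194, 3) ≈ -64.667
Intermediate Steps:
h = 3
Function('Y')(v) = Mul(6, Pow(v, -2))
Function('k')(g) = Rational(2, 3) (Function('k')(g) = Mul(6, Pow(3, -2)) = Mul(6, Rational(1, 9)) = Rational(2, 3))
s = 1 (s = Mul(-20, Rational(-1, 20)) = 1)
Mul(Mul(-97, s), Function('k')(Add(4, Mul(-1, 4)))) = Mul(Mul(-97, 1), Rational(2, 3)) = Mul(-97, Rational(2, 3)) = Rational(-194, 3)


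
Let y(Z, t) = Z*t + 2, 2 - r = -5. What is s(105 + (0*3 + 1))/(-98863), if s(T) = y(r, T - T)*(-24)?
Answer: 48/98863 ≈ 0.00048552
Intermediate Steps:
r = 7 (r = 2 - 1*(-5) = 2 + 5 = 7)
y(Z, t) = 2 + Z*t
s(T) = -48 (s(T) = (2 + 7*(T - T))*(-24) = (2 + 7*0)*(-24) = (2 + 0)*(-24) = 2*(-24) = -48)
s(105 + (0*3 + 1))/(-98863) = -48/(-98863) = -48*(-1/98863) = 48/98863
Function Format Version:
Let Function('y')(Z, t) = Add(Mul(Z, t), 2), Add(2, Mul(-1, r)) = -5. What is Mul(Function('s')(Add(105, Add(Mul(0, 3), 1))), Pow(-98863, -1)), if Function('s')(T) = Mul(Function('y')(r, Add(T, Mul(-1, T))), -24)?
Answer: Rational(48, 98863) ≈ 0.00048552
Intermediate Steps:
r = 7 (r = Add(2, Mul(-1, -5)) = Add(2, 5) = 7)
Function('y')(Z, t) = Add(2, Mul(Z, t))
Function('s')(T) = -48 (Function('s')(T) = Mul(Add(2, Mul(7, Add(T, Mul(-1, T)))), -24) = Mul(Add(2, Mul(7, 0)), -24) = Mul(Add(2, 0), -24) = Mul(2, -24) = -48)
Mul(Function('s')(Add(105, Add(Mul(0, 3), 1))), Pow(-98863, -1)) = Mul(-48, Pow(-98863, -1)) = Mul(-48, Rational(-1, 98863)) = Rational(48, 98863)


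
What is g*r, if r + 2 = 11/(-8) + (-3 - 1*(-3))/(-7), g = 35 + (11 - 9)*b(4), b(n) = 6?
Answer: -1269/8 ≈ -158.63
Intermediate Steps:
g = 47 (g = 35 + (11 - 9)*6 = 35 + 2*6 = 35 + 12 = 47)
r = -27/8 (r = -2 + (11/(-8) + (-3 - 1*(-3))/(-7)) = -2 + (11*(-⅛) + (-3 + 3)*(-⅐)) = -2 + (-11/8 + 0*(-⅐)) = -2 + (-11/8 + 0) = -2 - 11/8 = -27/8 ≈ -3.3750)
g*r = 47*(-27/8) = -1269/8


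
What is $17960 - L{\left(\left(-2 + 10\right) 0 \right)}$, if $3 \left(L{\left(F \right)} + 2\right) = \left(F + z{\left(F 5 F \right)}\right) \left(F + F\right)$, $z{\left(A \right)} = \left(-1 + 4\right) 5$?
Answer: $17962$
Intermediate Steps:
$z{\left(A \right)} = 15$ ($z{\left(A \right)} = 3 \cdot 5 = 15$)
$L{\left(F \right)} = -2 + \frac{2 F \left(15 + F\right)}{3}$ ($L{\left(F \right)} = -2 + \frac{\left(F + 15\right) \left(F + F\right)}{3} = -2 + \frac{\left(15 + F\right) 2 F}{3} = -2 + \frac{2 F \left(15 + F\right)}{3}$)
$17960 - L{\left(\left(-2 + 10\right) 0 \right)} = 17960 - \left(-2 + 10 \left(-2 + 10\right) 0 + \frac{2 \left(\left(-2 + 10\right) 0\right)^{2}}{3}\right) = 17960 - \left(-2 + 10 \cdot 8 \cdot 0 + \frac{2 \left(8 \cdot 0\right)^{2}}{3}\right) = 17960 - \left(-2 + 10 \cdot 0 + \frac{2 \cdot 0^{2}}{3}\right) = 17960 - \left(-2 + 0 + \frac{2}{3} \cdot 0\right) = 17960 - \left(-2 + 0 + 0\right) = 17960 - -2 = 17960 + 2 = 17962$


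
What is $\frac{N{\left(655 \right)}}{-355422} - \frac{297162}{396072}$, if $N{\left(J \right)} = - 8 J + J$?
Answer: $- \frac{2883386729}{3910352844} \approx -0.73737$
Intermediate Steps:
$N{\left(J \right)} = - 7 J$
$\frac{N{\left(655 \right)}}{-355422} - \frac{297162}{396072} = \frac{\left(-7\right) 655}{-355422} - \frac{297162}{396072} = \left(-4585\right) \left(- \frac{1}{355422}\right) - \frac{16509}{22004} = \frac{4585}{355422} - \frac{16509}{22004} = - \frac{2883386729}{3910352844}$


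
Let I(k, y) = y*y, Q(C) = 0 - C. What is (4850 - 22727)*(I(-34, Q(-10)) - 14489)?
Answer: 257232153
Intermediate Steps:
Q(C) = -C
I(k, y) = y²
(4850 - 22727)*(I(-34, Q(-10)) - 14489) = (4850 - 22727)*((-1*(-10))² - 14489) = -17877*(10² - 14489) = -17877*(100 - 14489) = -17877*(-14389) = 257232153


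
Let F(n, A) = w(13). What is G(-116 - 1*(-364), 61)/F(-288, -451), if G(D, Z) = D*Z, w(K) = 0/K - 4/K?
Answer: -49166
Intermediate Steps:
w(K) = -4/K (w(K) = 0 - 4/K = -4/K)
F(n, A) = -4/13
G(-116 - 1*(-364), 61)/F(-288, -451) = ((-116 - 1*(-364))*61)/(-4/13) = ((-116 + 364)*61)*(-13/4) = (248*61)*(-13/4) = 15128*(-13/4) = -49166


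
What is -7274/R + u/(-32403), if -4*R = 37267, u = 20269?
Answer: 187432865/1207562601 ≈ 0.15522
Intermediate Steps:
R = -37267/4 (R = -¼*37267 = -37267/4 ≈ -9316.8)
-7274/R + u/(-32403) = -7274/(-37267/4) + 20269/(-32403) = -7274*(-4/37267) + 20269*(-1/32403) = 29096/37267 - 20269/32403 = 187432865/1207562601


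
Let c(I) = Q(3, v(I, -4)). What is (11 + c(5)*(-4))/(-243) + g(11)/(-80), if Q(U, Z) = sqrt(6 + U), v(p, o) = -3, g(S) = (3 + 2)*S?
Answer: -2657/3888 ≈ -0.68338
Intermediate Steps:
g(S) = 5*S
c(I) = 3 (c(I) = sqrt(6 + 3) = sqrt(9) = 3)
(11 + c(5)*(-4))/(-243) + g(11)/(-80) = (11 + 3*(-4))/(-243) + (5*11)/(-80) = (11 - 12)*(-1/243) + 55*(-1/80) = -1*(-1/243) - 11/16 = 1/243 - 11/16 = -2657/3888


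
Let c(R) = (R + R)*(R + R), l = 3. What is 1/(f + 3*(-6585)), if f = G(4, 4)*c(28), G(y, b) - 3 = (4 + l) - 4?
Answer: -1/939 ≈ -0.0010650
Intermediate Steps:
G(y, b) = 6 (G(y, b) = 3 + ((4 + 3) - 4) = 3 + (7 - 4) = 3 + 3 = 6)
c(R) = 4*R**2 (c(R) = (2*R)*(2*R) = 4*R**2)
f = 18816 (f = 6*(4*28**2) = 6*(4*784) = 6*3136 = 18816)
1/(f + 3*(-6585)) = 1/(18816 + 3*(-6585)) = 1/(18816 - 19755) = 1/(-939) = -1/939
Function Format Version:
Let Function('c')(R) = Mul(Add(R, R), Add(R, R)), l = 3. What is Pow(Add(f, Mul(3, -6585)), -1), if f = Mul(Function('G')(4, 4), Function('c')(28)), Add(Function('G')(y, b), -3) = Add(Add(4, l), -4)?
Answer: Rational(-1, 939) ≈ -0.0010650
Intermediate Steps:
Function('G')(y, b) = 6 (Function('G')(y, b) = Add(3, Add(Add(4, 3), -4)) = Add(3, Add(7, -4)) = Add(3, 3) = 6)
Function('c')(R) = Mul(4, Pow(R, 2)) (Function('c')(R) = Mul(Mul(2, R), Mul(2, R)) = Mul(4, Pow(R, 2)))
f = 18816 (f = Mul(6, Mul(4, Pow(28, 2))) = Mul(6, Mul(4, 784)) = Mul(6, 3136) = 18816)
Pow(Add(f, Mul(3, -6585)), -1) = Pow(Add(18816, Mul(3, -6585)), -1) = Pow(Add(18816, -19755), -1) = Pow(-939, -1) = Rational(-1, 939)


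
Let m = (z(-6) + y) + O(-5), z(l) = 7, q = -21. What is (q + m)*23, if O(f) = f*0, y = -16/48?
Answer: -989/3 ≈ -329.67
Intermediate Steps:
y = -1/3 (y = -16*1/48 = -1/3 ≈ -0.33333)
O(f) = 0
m = 20/3 (m = (7 - 1/3) + 0 = 20/3 + 0 = 20/3 ≈ 6.6667)
(q + m)*23 = (-21 + 20/3)*23 = -43/3*23 = -989/3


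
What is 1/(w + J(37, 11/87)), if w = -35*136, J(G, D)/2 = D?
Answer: -87/414098 ≈ -0.00021010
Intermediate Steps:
J(G, D) = 2*D
w = -4760
1/(w + J(37, 11/87)) = 1/(-4760 + 2*(11/87)) = 1/(-4760 + 22/87) = 1/(-414098/87) = -87/414098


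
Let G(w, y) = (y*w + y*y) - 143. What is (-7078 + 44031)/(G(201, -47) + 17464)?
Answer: 36953/10083 ≈ 3.6649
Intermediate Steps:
G(w, y) = -143 + y**2 + w*y (G(w, y) = (w*y + y**2) - 143 = (y**2 + w*y) - 143 = -143 + y**2 + w*y)
(-7078 + 44031)/(G(201, -47) + 17464) = (-7078 + 44031)/((-143 + (-47)**2 + 201*(-47)) + 17464) = 36953/((-143 + 2209 - 9447) + 17464) = 36953/(-7381 + 17464) = 36953/10083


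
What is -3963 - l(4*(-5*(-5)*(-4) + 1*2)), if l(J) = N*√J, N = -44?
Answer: -3963 + 616*I*√2 ≈ -3963.0 + 871.16*I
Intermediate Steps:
l(J) = -44*√J
-3963 - l(4*(-5*(-5)*(-4) + 1*2)) = -3963 - (-44)*√(4*(-5*(-5)*(-4) + 1*2)) = -3963 - (-44)*√(4*(25*(-4) + 2)) = -3963 - (-44)*√(4*(-100 + 2)) = -3963 - (-44)*√(4*(-98)) = -3963 - (-44)*√(-392) = -3963 - (-44)*14*I*√2 = -3963 - (-616)*I*√2 = -3963 + 616*I*√2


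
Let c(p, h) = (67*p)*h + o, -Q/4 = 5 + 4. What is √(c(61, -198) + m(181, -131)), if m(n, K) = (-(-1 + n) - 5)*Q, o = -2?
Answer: 2*I*√200642 ≈ 895.86*I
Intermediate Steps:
Q = -36 (Q = -4*(5 + 4) = -4*9 = -36)
c(p, h) = -2 + 67*h*p (c(p, h) = (67*p)*h - 2 = 67*h*p - 2 = -2 + 67*h*p)
m(n, K) = 144 + 36*n (m(n, K) = (-(-1 + n) - 5)*(-36) = ((1 - n) - 5)*(-36) = (-4 - n)*(-36) = 144 + 36*n)
√(c(61, -198) + m(181, -131)) = √((-2 + 67*(-198)*61) + (144 + 36*181)) = √((-2 - 809226) + (144 + 6516)) = √(-809228 + 6660) = √(-802568) = 2*I*√200642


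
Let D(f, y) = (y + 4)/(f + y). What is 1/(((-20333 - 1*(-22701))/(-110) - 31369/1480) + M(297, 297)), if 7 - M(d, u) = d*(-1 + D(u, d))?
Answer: 16280/1803457 ≈ 0.0090271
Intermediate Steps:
D(f, y) = (4 + y)/(f + y)
M(d, u) = 7 - d*(-1 + (4 + d)/(d + u)) (M(d, u) = 7 - d*(-1 + (4 + d)/(u + d)) = 7 - d*(-1 + (4 + d)/(d + u)))
1/(((-20333 - 1*(-22701))/(-110) - 31369/1480) + M(297, 297)) = 1/(((-20333 - 1*(-22701))/(-110) - 31369/1480) + (3*297 + 7*297 + 297*297)/(297 + 297)) = 1/(((-20333 + 22701)*(-1/110) - 31369*1/1480) + (891 + 2079 + 88209)/594) = 1/((2368*(-1/110) - 31369/1480) + (1/594)*91179) = 1/((-1184/55 - 31369/1480) + 307/2) = 1/(-695523/16280 + 307/2) = 1/(1803457/16280) = 16280/1803457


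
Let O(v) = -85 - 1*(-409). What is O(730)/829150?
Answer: 162/414575 ≈ 0.00039076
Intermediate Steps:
O(v) = 324 (O(v) = -85 + 409 = 324)
O(730)/829150 = 324/829150 = 324*(1/829150) = 162/414575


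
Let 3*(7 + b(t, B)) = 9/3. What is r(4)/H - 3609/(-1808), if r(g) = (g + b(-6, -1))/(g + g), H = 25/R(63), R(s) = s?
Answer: 61749/45200 ≈ 1.3661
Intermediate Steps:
b(t, B) = -6 (b(t, B) = -7 + (9/3)/3 = -7 + (9*(1/3))/3 = -7 + (1/3)*3 = -7 + 1 = -6)
H = 25/63 ≈ 0.39683
r(g) = (-6 + g)/(2*g) (r(g) = (g - 6)/(g + g) = (-6 + g)/((2*g)) = (-6 + g)*(1/(2*g)) = (-6 + g)/(2*g))
r(4)/H - 3609/(-1808) = ((1/2)*(-6 + 4)/4)/(25/63) - 3609/(-1808) = ((1/2)*(1/4)*(-2))*(63/25) - 3609*(-1/1808) = -1/4*63/25 + 3609/1808 = -63/100 + 3609/1808 = 61749/45200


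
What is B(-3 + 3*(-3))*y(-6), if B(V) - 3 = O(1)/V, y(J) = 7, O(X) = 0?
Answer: 21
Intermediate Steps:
B(V) = 3 (B(V) = 3 + 0/V = 3 + 0 = 3)
B(-3 + 3*(-3))*y(-6) = 3*7 = 21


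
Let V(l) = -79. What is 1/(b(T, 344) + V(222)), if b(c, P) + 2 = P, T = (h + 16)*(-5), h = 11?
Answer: 1/263 ≈ 0.0038023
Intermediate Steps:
T = -135 (T = (11 + 16)*(-5) = 27*(-5) = -135)
b(c, P) = -2 + P
1/(b(T, 344) + V(222)) = 1/((-2 + 344) - 79) = 1/(342 - 79) = 1/263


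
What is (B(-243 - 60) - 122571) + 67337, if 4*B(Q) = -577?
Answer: -221513/4 ≈ -55378.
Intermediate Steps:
B(Q) = -577/4 (B(Q) = (1/4)*(-577) = -577/4)
(B(-243 - 60) - 122571) + 67337 = (-577/4 - 122571) + 67337 = -490861/4 + 67337 = -221513/4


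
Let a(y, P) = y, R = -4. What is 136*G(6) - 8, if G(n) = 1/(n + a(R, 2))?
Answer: 60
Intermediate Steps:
G(n) = 1/(-4 + n) (G(n) = 1/(n - 4) = 1/(-4 + n))
136*G(6) - 8 = 136/(-4 + 6) - 8 = 136/2 - 8 = 136*(½) - 8 = 68 - 8 = 60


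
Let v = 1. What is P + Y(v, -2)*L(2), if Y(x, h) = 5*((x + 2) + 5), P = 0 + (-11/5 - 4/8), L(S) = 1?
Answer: 373/10 ≈ 37.300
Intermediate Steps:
P = -27/10 (P = 0 + (-11*⅕ - 4*⅛) = 0 + (-11/5 - ½) = 0 - 27/10 = -27/10 ≈ -2.7000)
Y(x, h) = 35 + 5*x (Y(x, h) = 5*((2 + x) + 5) = 5*(7 + x) = 35 + 5*x)
P + Y(v, -2)*L(2) = -27/10 + (35 + 5*1)*1 = -27/10 + (35 + 5)*1 = -27/10 + 40*1 = -27/10 + 40 = 373/10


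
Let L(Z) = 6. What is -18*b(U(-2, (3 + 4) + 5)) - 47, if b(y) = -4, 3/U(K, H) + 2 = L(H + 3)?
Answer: 25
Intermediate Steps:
U(K, H) = ¾ (U(K, H) = 3/(-2 + 6) = 3/4 = 3*(¼) = ¾)
-18*b(U(-2, (3 + 4) + 5)) - 47 = -18*(-4) - 47 = 72 - 47 = 25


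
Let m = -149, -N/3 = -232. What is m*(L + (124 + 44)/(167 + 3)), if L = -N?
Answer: 8802324/85 ≈ 1.0356e+5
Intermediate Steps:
N = 696 (N = -3*(-232) = 696)
L = -696 (L = -1*696 = -696)
m*(L + (124 + 44)/(167 + 3)) = -149*(-696 + (124 + 44)/(167 + 3)) = -149*(-696 + 168/170) = -149*(-696 + 168*(1/170)) = -149*(-696 + 84/85) = -149*(-59076/85) = 8802324/85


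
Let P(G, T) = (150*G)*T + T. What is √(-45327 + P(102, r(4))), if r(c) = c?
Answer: √15877 ≈ 126.00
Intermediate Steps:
P(G, T) = T + 150*G*T (P(G, T) = 150*G*T + T = T + 150*G*T)
√(-45327 + P(102, r(4))) = √(-45327 + 4*(1 + 150*102)) = √(-45327 + 4*(1 + 15300)) = √(-45327 + 4*15301) = √(-45327 + 61204) = √15877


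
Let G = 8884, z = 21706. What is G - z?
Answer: -12822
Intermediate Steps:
G - z = 8884 - 1*21706 = 8884 - 21706 = -12822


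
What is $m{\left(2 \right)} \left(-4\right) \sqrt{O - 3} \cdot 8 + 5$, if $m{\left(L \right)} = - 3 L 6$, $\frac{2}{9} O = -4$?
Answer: $5 + 1152 i \sqrt{21} \approx 5.0 + 5279.1 i$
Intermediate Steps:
$O = -18$ ($O = \frac{9}{2} \left(-4\right) = -18$)
$m{\left(L \right)} = - 18 L$
$m{\left(2 \right)} \left(-4\right) \sqrt{O - 3} \cdot 8 + 5 = \left(-18\right) 2 \left(-4\right) \sqrt{-18 - 3} \cdot 8 + 5 = \left(-36\right) \left(-4\right) \sqrt{-21} \cdot 8 + 5 = 144 i \sqrt{21} \cdot 8 + 5 = 1152 i \sqrt{21} + 5 = 5 + 1152 i \sqrt{21}$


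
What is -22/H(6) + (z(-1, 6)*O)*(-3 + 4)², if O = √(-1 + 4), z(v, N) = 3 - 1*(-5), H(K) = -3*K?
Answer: 11/9 + 8*√3 ≈ 15.079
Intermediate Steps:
z(v, N) = 8 (z(v, N) = 3 + 5 = 8)
O = √3 ≈ 1.7320
-22/H(6) + (z(-1, 6)*O)*(-3 + 4)² = -22/((-3*6)) + (8*√3)*(-3 + 4)² = -22/(-18) + (8*√3)*1² = -22*(-1/18) + (8*√3)*1 = 11/9 + 8*√3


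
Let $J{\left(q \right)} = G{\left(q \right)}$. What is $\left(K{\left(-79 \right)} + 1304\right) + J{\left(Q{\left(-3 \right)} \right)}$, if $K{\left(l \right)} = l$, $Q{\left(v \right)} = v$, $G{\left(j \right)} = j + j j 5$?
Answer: $1267$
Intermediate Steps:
$G{\left(j \right)} = j + 5 j^{2}$ ($G{\left(j \right)} = j + j^{2} \cdot 5 = j + 5 j^{2}$)
$J{\left(q \right)} = q \left(1 + 5 q\right)$
$\left(K{\left(-79 \right)} + 1304\right) + J{\left(Q{\left(-3 \right)} \right)} = \left(-79 + 1304\right) - 3 \left(1 + 5 \left(-3\right)\right) = 1225 - 3 \left(1 - 15\right) = 1225 - -42 = 1225 + 42 = 1267$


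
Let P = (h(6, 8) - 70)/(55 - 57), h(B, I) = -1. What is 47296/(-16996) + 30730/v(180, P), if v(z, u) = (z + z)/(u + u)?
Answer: 926633903/152964 ≈ 6057.9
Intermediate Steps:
P = 71/2 (P = (-1 - 70)/(55 - 57) = -71/(-2) = -71*(-1/2) = 71/2 ≈ 35.500)
v(z, u) = z/u (v(z, u) = (2*z)/((2*u)) = (2*z)*(1/(2*u)) = z/u)
47296/(-16996) + 30730/v(180, P) = 47296/(-16996) + 30730/((180/(71/2))) = 47296*(-1/16996) + 30730/((180*(2/71))) = -11824/4249 + 30730/(360/71) = -11824/4249 + 30730*(71/360) = -11824/4249 + 218183/36 = 926633903/152964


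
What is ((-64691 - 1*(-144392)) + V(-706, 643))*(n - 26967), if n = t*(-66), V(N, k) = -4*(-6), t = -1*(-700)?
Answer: -5833239075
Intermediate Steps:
t = 700
V(N, k) = 24
n = -46200 (n = 700*(-66) = -46200)
((-64691 - 1*(-144392)) + V(-706, 643))*(n - 26967) = ((-64691 - 1*(-144392)) + 24)*(-46200 - 26967) = ((-64691 + 144392) + 24)*(-73167) = (79701 + 24)*(-73167) = 79725*(-73167) = -5833239075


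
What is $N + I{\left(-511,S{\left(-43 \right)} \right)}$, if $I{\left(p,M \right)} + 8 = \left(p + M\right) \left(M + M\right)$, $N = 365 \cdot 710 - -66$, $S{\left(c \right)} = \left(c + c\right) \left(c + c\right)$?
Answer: $102102128$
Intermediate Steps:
$S{\left(c \right)} = 4 c^{2}$ ($S{\left(c \right)} = 2 c 2 c = 4 c^{2}$)
$N = 259216$ ($N = 259150 + \left(70 - 4\right) = 259150 + 66 = 259216$)
$I{\left(p,M \right)} = -8 + 2 M \left(M + p\right)$ ($I{\left(p,M \right)} = -8 + \left(p + M\right) \left(M + M\right) = -8 + \left(M + p\right) 2 M = -8 + 2 M \left(M + p\right)$)
$N + I{\left(-511,S{\left(-43 \right)} \right)} = 259216 + \left(-8 + 2 \left(4 \left(-43\right)^{2}\right)^{2} + 2 \cdot 4 \left(-43\right)^{2} \left(-511\right)\right) = 259216 + \left(-8 + 2 \left(4 \cdot 1849\right)^{2} + 2 \cdot 4 \cdot 1849 \left(-511\right)\right) = 259216 + \left(-8 + 2 \cdot 7396^{2} + 2 \cdot 7396 \left(-511\right)\right) = 259216 - -101842912 = 259216 + 101842912 = 102102128$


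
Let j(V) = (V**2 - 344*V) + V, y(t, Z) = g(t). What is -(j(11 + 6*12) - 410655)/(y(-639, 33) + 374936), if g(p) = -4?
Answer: 432235/374932 ≈ 1.1528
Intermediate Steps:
y(t, Z) = -4
j(V) = V**2 - 343*V
-(j(11 + 6*12) - 410655)/(y(-639, 33) + 374936) = -((11 + 6*12)*(-343 + (11 + 6*12)) - 410655)/(-4 + 374936) = -((11 + 72)*(-343 + (11 + 72)) - 410655)/374932 = -(83*(-343 + 83) - 410655)/374932 = -(83*(-260) - 410655)/374932 = -(-21580 - 410655)/374932 = -(-432235)/374932 = -1*(-432235/374932) = 432235/374932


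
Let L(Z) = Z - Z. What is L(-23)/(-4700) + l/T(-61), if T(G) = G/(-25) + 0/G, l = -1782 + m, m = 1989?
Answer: 5175/61 ≈ 84.836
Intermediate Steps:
L(Z) = 0
l = 207 (l = -1782 + 1989 = 207)
T(G) = -G/25 (T(G) = G*(-1/25) + 0 = -G/25 + 0 = -G/25)
L(-23)/(-4700) + l/T(-61) = 0/(-4700) + 207/((-1/25*(-61))) = 0*(-1/4700) + 207/(61/25) = 0 + 207*(25/61) = 0 + 5175/61 = 5175/61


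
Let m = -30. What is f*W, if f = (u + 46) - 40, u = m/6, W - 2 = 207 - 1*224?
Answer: -15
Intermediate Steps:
W = -15 (W = 2 + (207 - 1*224) = 2 + (207 - 224) = 2 - 17 = -15)
u = -5 (u = -30/6 = -30*⅙ = -5)
f = 1 (f = (-5 + 46) - 40 = 41 - 40 = 1)
f*W = 1*(-15) = -15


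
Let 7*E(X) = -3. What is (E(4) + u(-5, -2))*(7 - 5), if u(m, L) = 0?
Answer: -6/7 ≈ -0.85714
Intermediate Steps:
E(X) = -3/7 (E(X) = (⅐)*(-3) = -3/7)
(E(4) + u(-5, -2))*(7 - 5) = (-3/7 + 0)*(7 - 5) = -3/7*2 = -6/7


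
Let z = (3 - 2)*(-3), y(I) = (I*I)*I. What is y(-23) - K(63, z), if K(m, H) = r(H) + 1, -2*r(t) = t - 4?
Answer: -24343/2 ≈ -12172.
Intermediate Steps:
r(t) = 2 - t/2 (r(t) = -(t - 4)/2 = -(-4 + t)/2 = 2 - t/2)
y(I) = I³ (y(I) = I²*I = I³)
z = -3 (z = 1*(-3) = -3)
K(m, H) = 3 - H/2 (K(m, H) = (2 - H/2) + 1 = 3 - H/2)
y(-23) - K(63, z) = (-23)³ - (3 - ½*(-3)) = -12167 - (3 + 3/2) = -12167 - 1*9/2 = -12167 - 9/2 = -24343/2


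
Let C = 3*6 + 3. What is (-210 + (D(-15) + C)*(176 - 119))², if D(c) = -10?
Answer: 173889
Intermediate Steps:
C = 21 (C = 18 + 3 = 21)
(-210 + (D(-15) + C)*(176 - 119))² = (-210 + (-10 + 21)*(176 - 119))² = (-210 + 11*57)² = (-210 + 627)² = 417² = 173889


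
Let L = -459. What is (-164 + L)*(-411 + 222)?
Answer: 117747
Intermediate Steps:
(-164 + L)*(-411 + 222) = (-164 - 459)*(-411 + 222) = -623*(-189) = 117747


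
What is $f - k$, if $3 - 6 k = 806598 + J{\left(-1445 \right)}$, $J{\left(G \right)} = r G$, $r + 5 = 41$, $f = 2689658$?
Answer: $\frac{5630841}{2} \approx 2.8154 \cdot 10^{6}$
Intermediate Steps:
$r = 36$ ($r = -5 + 41 = 36$)
$J{\left(G \right)} = 36 G$
$k = - \frac{251525}{2}$ ($k = \frac{1}{2} - \frac{806598 + 36 \left(-1445\right)}{6} = \frac{1}{2} - \frac{806598 - 52020}{6} = \frac{1}{2} - 125763 = - \frac{251525}{2} \approx -1.2576 \cdot 10^{5}$)
$f - k = 2689658 - - \frac{251525}{2} = 2689658 + \frac{251525}{2} = \frac{5630841}{2}$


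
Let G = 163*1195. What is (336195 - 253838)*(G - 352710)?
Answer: -13006229225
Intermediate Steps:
G = 194785
(336195 - 253838)*(G - 352710) = (336195 - 253838)*(194785 - 352710) = 82357*(-157925) = -13006229225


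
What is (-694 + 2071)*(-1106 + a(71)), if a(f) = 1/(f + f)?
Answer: -216259227/142 ≈ -1.5230e+6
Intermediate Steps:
a(f) = 1/(2*f)
(-694 + 2071)*(-1106 + a(71)) = (-694 + 2071)*(-1106 + (½)/71) = 1377*(-1106 + (½)*(1/71)) = 1377*(-1106 + 1/142) = 1377*(-157051/142) = -216259227/142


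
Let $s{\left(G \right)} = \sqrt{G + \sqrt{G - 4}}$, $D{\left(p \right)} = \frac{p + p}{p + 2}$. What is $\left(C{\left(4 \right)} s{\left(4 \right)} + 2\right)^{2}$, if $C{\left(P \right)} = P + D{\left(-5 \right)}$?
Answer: $\frac{2500}{9} \approx 277.78$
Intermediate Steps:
$D{\left(p \right)} = \frac{2 p}{2 + p}$
$s{\left(G \right)} = \sqrt{G + \sqrt{-4 + G}}$
$C{\left(P \right)} = \frac{10}{3} + P$ ($C{\left(P \right)} = P + 2 \left(-5\right) \frac{1}{2 - 5} = P + 2 \left(-5\right) \frac{1}{-3} = P + 2 \left(-5\right) \left(- \frac{1}{3}\right) = P + \frac{10}{3} = \frac{10}{3} + P$)
$\left(C{\left(4 \right)} s{\left(4 \right)} + 2\right)^{2} = \left(\left(\frac{10}{3} + 4\right) \sqrt{4 + \sqrt{-4 + 4}} + 2\right)^{2} = \left(\frac{22 \sqrt{4 + \sqrt{0}}}{3} + 2\right)^{2} = \left(\frac{22 \sqrt{4 + 0}}{3} + 2\right)^{2} = \left(\frac{22 \sqrt{4}}{3} + 2\right)^{2} = \left(\frac{22}{3} \cdot 2 + 2\right)^{2} = \left(\frac{44}{3} + 2\right)^{2} = \left(\frac{50}{3}\right)^{2} = \frac{2500}{9}$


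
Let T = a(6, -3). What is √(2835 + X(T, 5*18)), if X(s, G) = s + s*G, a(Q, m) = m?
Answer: √2562 ≈ 50.616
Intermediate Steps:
T = -3
X(s, G) = s + G*s
√(2835 + X(T, 5*18)) = √(2835 - 3*(1 + 5*18)) = √(2835 - 3*(1 + 90)) = √(2835 - 3*91) = √(2835 - 273) = √2562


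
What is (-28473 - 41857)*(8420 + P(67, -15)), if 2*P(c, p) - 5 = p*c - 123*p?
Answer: -621893025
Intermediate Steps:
P(c, p) = 5/2 - 123*p/2 + c*p/2 (P(c, p) = 5/2 + (p*c - 123*p)/2 = 5/2 + (c*p - 123*p)/2 = 5/2 + (-123*p + c*p)/2 = 5/2 + (-123*p/2 + c*p/2) = 5/2 - 123*p/2 + c*p/2)
(-28473 - 41857)*(8420 + P(67, -15)) = (-28473 - 41857)*(8420 + (5/2 - 123/2*(-15) + (½)*67*(-15))) = -70330*(8420 + (5/2 + 1845/2 - 1005/2)) = -70330*(8420 + 845/2) = -70330*17685/2 = -621893025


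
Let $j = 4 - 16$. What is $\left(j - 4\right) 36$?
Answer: $-576$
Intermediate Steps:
$j = -12$ ($j = 4 - 16 = -12$)
$\left(j - 4\right) 36 = \left(-12 - 4\right) 36 = \left(-16\right) 36 = -576$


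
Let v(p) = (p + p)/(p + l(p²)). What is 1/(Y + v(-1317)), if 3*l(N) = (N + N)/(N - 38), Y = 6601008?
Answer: 1733573/11443332710486 ≈ 1.5149e-7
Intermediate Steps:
l(N) = 2*N/(3*(-38 + N)) (l(N) = ((N + N)/(N - 38))/3 = ((2*N)/(-38 + N))/3 = (2*N/(-38 + N))/3 = 2*N/(3*(-38 + N)))
v(p) = 2*p/(p + 2*p²/(3*(-38 + p²))) (v(p) = (p + p)/(p + 2*p²/(3*(-38 + p²))) = (2*p)/(p + 2*p²/(3*(-38 + p²))) = 2*p/(p + 2*p²/(3*(-38 + p²))))
1/(Y + v(-1317)) = 1/(6601008 + 6*(-38 + (-1317)²)/(-114 + 2*(-1317) + 3*(-1317)²)) = 1/(6601008 + 6*(-38 + 1734489)/(-114 - 2634 + 3*1734489)) = 1/(6601008 + 6*1734451/(-114 - 2634 + 5203467)) = 1/(6601008 + 6*1734451/5200719) = 1/(6601008 + 6*(1/5200719)*1734451) = 1/(6601008 + 3468902/1733573) = 1/(11443332710486/1733573) = 1733573/11443332710486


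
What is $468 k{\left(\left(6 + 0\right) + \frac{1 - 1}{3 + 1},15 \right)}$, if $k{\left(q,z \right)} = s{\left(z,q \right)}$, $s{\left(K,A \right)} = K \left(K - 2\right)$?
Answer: $91260$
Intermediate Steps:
$s{\left(K,A \right)} = K \left(-2 + K\right)$
$k{\left(q,z \right)} = z \left(-2 + z\right)$
$468 k{\left(\left(6 + 0\right) + \frac{1 - 1}{3 + 1},15 \right)} = 468 \cdot 15 \left(-2 + 15\right) = 468 \cdot 15 \cdot 13 = 468 \cdot 195 = 91260$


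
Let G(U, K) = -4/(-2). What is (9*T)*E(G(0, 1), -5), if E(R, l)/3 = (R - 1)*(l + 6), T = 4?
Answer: 108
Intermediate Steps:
G(U, K) = 2 (G(U, K) = -4*(-1/2) = 2)
E(R, l) = 3*(-1 + R)*(6 + l) (E(R, l) = 3*((R - 1)*(l + 6)) = 3*((-1 + R)*(6 + l)) = 3*(-1 + R)*(6 + l))
(9*T)*E(G(0, 1), -5) = (9*4)*(-18 - 3*(-5) + 18*2 + 3*2*(-5)) = 36*(-18 + 15 + 36 - 30) = 36*3 = 108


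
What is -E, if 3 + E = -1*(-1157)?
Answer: -1154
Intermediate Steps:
E = 1154 (E = -3 - 1*(-1157) = -3 + 1157 = 1154)
-E = -1*1154 = -1154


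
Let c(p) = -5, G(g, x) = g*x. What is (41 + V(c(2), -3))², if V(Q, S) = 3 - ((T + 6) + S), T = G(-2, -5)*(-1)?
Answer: 2601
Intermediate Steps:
T = -10 (T = -2*(-5)*(-1) = 10*(-1) = -10)
V(Q, S) = 7 - S (V(Q, S) = 3 - ((-10 + 6) + S) = 3 - (-4 + S) = 3 + (4 - S) = 7 - S)
(41 + V(c(2), -3))² = (41 + (7 - 1*(-3)))² = (41 + (7 + 3))² = (41 + 10)² = 51² = 2601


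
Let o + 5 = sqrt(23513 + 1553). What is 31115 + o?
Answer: 31110 + sqrt(25066) ≈ 31268.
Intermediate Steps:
o = -5 + sqrt(25066) (o = -5 + sqrt(23513 + 1553) = -5 + sqrt(25066) ≈ 153.32)
31115 + o = 31115 + (-5 + sqrt(25066)) = 31110 + sqrt(25066)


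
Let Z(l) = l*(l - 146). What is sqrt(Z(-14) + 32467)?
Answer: sqrt(34707) ≈ 186.30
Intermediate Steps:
Z(l) = l*(-146 + l)
sqrt(Z(-14) + 32467) = sqrt(-14*(-146 - 14) + 32467) = sqrt(-14*(-160) + 32467) = sqrt(2240 + 32467) = sqrt(34707)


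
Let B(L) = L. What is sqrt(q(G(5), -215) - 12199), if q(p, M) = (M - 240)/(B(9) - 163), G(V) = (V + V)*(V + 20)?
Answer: I*sqrt(5902886)/22 ≈ 110.44*I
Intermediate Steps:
G(V) = 2*V*(20 + V) (G(V) = (2*V)*(20 + V) = 2*V*(20 + V))
q(p, M) = 120/77 - M/154 (q(p, M) = (M - 240)/(9 - 163) = (-240 + M)/(-154) = (-240 + M)*(-1/154) = 120/77 - M/154)
sqrt(q(G(5), -215) - 12199) = sqrt((120/77 - 1/154*(-215)) - 12199) = sqrt((120/77 + 215/154) - 12199) = sqrt(65/22 - 12199) = sqrt(-268313/22) = I*sqrt(5902886)/22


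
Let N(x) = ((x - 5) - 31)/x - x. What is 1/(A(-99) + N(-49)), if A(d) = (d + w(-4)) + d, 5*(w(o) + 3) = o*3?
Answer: -245/37403 ≈ -0.0065503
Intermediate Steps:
w(o) = -3 + 3*o/5 (w(o) = -3 + (o*3)/5 = -3 + (3*o)/5 = -3 + 3*o/5)
A(d) = -27/5 + 2*d (A(d) = (d + (-3 + (⅗)*(-4))) + d = (d + (-3 - 12/5)) + d = (d - 27/5) + d = (-27/5 + d) + d = -27/5 + 2*d)
N(x) = -x + (-36 + x)/x (N(x) = ((-5 + x) - 31)/x - x = (-36 + x)/x - x = -x + (-36 + x)/x)
1/(A(-99) + N(-49)) = 1/((-27/5 + 2*(-99)) + (1 - 1*(-49) - 36/(-49))) = 1/((-27/5 - 198) + (1 + 49 - 36*(-1/49))) = 1/(-1017/5 + (1 + 49 + 36/49)) = 1/(-1017/5 + 2486/49) = 1/(-37403/245) = -245/37403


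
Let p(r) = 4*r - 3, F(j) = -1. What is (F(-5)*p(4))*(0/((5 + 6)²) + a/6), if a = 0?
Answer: 0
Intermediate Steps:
p(r) = -3 + 4*r
(F(-5)*p(4))*(0/((5 + 6)²) + a/6) = (-(-3 + 4*4))*(0/((5 + 6)²) + 0/6) = (-(-3 + 16))*(0/(11²) + 0*(⅙)) = (-1*13)*(0/121 + 0) = -13*(0*(1/121) + 0) = -13*(0 + 0) = -13*0 = 0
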